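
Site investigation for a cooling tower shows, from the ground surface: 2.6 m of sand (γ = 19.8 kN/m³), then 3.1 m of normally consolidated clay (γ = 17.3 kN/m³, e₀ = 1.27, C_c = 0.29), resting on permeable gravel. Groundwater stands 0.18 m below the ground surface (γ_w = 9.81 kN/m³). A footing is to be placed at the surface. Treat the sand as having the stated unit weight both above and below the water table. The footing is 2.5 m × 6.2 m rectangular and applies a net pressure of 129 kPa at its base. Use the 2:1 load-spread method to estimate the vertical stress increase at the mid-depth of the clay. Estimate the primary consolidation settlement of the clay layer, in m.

Mid-depth of clay below the ground surface: z = 2.6 + 3.1/2 = 4.15 m.
Total vertical stress at mid-clay: σ_v = 19.8×2.6 + 17.3×1.55 = 78.295 kPa.
Pore pressure: u = 9.81×(4.15 − 0.18) = 38.946 kPa.
Initial effective stress: σ'_0 = σ_v − u = 78.295 − 38.946 = 39.349 kPa.
Stress increase at mid-clay by the 2:1 spreading method:
Δσ = qBL/((B+z)(L+z)) = 129×2.5×6.2/((2.5+4.15)(6.2+4.15)) = 29.051 kPa
Final effective stress: σ'_f = σ'_0 + Δσ = 39.349 + 29.051 = 68.4 kPa.
Normally consolidated clay, so the full stress increment lies on the virgin compression line:
S_c = C_c·H/(1+e₀)·log₁₀(σ'_f/σ'_0) = 0.29×3.1/(1+1.27)×log₁₀(68.4/39.349)
    = 0.39604 × 0.24012 = 0.0951 m

S_c ≈ 0.0951 m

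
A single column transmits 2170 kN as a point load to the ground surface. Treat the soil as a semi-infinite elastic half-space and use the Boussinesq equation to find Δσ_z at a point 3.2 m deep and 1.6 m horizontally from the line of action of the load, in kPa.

Boussinesq vertical stress below a point load on an elastic half-space:
Δσ_z = 3P/(2πz²) · [1 + (r/z)²]^(−5/2)
r/z = 1.6/3.2 = 0.5; [1+(r/z)²]^(−5/2) = 0.57243.
Δσ_z = 3×2170/(2π×3.2²) × 0.57243 = 101.18 × 0.57243 = 57.92 kPa

Δσ_z ≈ 57.9 kPa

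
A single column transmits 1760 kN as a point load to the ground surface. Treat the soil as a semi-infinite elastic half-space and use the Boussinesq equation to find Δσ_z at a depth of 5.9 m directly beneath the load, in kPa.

Boussinesq vertical stress below a point load on an elastic half-space:
Δσ_z = 3P/(2πz²) · [1 + (r/z)²]^(−5/2)
r/z = 0/5.9 = 0; [1+(r/z)²]^(−5/2) = 1.
Δσ_z = 3×1760/(2π×5.9²) × 1 = 24.141 × 1 = 24.14 kPa

Δσ_z ≈ 24.1 kPa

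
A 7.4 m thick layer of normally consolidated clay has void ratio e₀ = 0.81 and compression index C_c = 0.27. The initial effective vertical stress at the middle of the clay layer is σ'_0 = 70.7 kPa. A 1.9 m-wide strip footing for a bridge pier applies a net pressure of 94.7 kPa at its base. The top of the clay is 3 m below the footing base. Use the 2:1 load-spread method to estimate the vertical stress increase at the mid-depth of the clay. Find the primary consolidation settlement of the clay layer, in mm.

S_c ≈ 124 mm

Mid-depth of clay below the footing base: z = 3 + 7.4/2 = 6.7 m.
Stress increase at mid-clay by the 2:1 spreading method:
Δσ = qB/(B+z) = 94.7×1.9/(1.9+6.7) = 20.922 kPa
Final effective stress: σ'_f = σ'_0 + Δσ = 70.7 + 20.922 = 91.622 kPa.
Normally consolidated clay, so the full stress increment lies on the virgin compression line:
S_c = C_c·H/(1+e₀)·log₁₀(σ'_f/σ'_0) = 0.27×7.4/(1+0.81)×log₁₀(91.622/70.7)
    = 1.1039 × 0.11258 = 0.1243 m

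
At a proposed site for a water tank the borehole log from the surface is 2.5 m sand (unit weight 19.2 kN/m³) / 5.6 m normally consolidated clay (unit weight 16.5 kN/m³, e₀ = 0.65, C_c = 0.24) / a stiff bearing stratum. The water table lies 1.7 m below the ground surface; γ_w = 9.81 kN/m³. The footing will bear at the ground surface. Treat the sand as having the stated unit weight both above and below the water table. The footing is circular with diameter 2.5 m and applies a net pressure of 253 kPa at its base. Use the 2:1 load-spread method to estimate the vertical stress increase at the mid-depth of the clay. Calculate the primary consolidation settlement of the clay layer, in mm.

Mid-depth of clay below the ground surface: z = 2.5 + 5.6/2 = 5.3 m.
Total vertical stress at mid-clay: σ_v = 19.2×2.5 + 16.5×2.8 = 94.2 kPa.
Pore pressure: u = 9.81×(5.3 − 1.7) = 35.316 kPa.
Initial effective stress: σ'_0 = σ_v − u = 94.2 − 35.316 = 58.884 kPa.
Stress increase at mid-clay by the 2:1 spreading method:
Δσ ≈ qD²/(D+z)² = 253×2.5²/(2.5+5.3)² = 25.99 kPa
Final effective stress: σ'_f = σ'_0 + Δσ = 58.884 + 25.99 = 84.874 kPa.
Normally consolidated clay, so the full stress increment lies on the virgin compression line:
S_c = C_c·H/(1+e₀)·log₁₀(σ'_f/σ'_0) = 0.24×5.6/(1+0.65)×log₁₀(84.874/58.884)
    = 0.81455 × 0.15878 = 0.1293 m

S_c ≈ 129 mm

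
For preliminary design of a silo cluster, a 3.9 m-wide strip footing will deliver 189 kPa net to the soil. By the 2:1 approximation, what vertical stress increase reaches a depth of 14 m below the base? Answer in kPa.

Δσ_z ≈ 41.2 kPa

By the 2:1 method the load spreads at 1 horizontal : 2 vertical, so at depth z the loaded area has grown by z in each plan dimension:
Δσ = qB/(B+z) = 189×3.9/(3.9+14) = 41.179 kPa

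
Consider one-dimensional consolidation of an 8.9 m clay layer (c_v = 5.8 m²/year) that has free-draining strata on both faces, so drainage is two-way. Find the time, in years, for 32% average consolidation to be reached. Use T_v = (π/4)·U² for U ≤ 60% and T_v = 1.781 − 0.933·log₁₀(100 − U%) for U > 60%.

Drainage path length: H_d = H/2 = 4.45 m (double drainage).
U ≤ 60%: T_v = (π/4)·U² = (π/4)×0.32² = 0.080425.
t = T_v·H_d²/c_v = 0.080425×4.45²/5.8 = 0.2746 years.

t ≈ 0.275 years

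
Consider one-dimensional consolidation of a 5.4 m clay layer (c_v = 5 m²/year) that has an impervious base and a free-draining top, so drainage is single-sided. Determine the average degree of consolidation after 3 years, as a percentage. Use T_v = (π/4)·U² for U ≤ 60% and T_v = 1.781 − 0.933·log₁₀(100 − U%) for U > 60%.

Drainage path length: H_d = H = 5.4 m (single drainage).
T_v = c_v·t/H_d² = 5×3/5.4² = 0.5144.
T_v = 0.5144 corresponds to the U > 60% branch:
U = 1 − 10^((1.781 − T_v)/0.933)/100 = 0.7722

U ≈ 77.2 %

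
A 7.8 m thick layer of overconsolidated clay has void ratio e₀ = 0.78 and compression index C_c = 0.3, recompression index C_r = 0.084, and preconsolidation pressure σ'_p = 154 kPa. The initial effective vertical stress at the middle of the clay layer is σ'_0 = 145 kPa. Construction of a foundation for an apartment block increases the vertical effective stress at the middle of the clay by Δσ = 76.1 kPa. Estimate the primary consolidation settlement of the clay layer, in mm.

Final effective stress: σ'_f = 145 + 76.1 = 221.1 kPa.
σ'_f = 221.1 > σ'_p = 154 kPa, so the stress path crosses the preconsolidation pressure — recompression up to σ'_p, then virgin compression beyond:
S_c = H/(1+e₀)·[C_r·log₁₀(σ'_p/σ'_0) + C_c·log₁₀(σ'_f/σ'_p)]
    = 7.8/1.78 × [0.084×log₁₀(154/145) + 0.3×log₁₀(221.1/154)]
    = 4.382 × [0.0021968 + 0.04712] = 0.2161 m

S_c ≈ 216 mm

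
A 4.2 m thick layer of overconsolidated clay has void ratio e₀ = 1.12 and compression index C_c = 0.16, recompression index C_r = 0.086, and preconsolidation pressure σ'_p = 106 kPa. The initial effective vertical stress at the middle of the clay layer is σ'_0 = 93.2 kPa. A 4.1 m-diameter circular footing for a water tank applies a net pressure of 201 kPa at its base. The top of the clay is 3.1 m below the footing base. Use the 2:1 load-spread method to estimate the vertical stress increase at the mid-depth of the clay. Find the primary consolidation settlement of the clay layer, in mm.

S_c ≈ 40 mm

Mid-depth of clay below the footing base: z = 3.1 + 4.2/2 = 5.2 m.
Stress increase at mid-clay by the 2:1 spreading method:
Δσ ≈ qD²/(D+z)² = 201×4.1²/(4.1+5.2)² = 39.066 kPa
Final effective stress: σ'_f = 93.2 + 39.066 = 132.27 kPa.
σ'_f = 132.27 > σ'_p = 106 kPa, so the stress path crosses the preconsolidation pressure — recompression up to σ'_p, then virgin compression beyond:
S_c = H/(1+e₀)·[C_r·log₁₀(σ'_p/σ'_0) + C_c·log₁₀(σ'_f/σ'_p)]
    = 4.2/2.12 × [0.086×log₁₀(106/93.2) + 0.16×log₁₀(132.27/106)]
    = 1.9811 × [0.0048065 + 0.015385] = 0.04 m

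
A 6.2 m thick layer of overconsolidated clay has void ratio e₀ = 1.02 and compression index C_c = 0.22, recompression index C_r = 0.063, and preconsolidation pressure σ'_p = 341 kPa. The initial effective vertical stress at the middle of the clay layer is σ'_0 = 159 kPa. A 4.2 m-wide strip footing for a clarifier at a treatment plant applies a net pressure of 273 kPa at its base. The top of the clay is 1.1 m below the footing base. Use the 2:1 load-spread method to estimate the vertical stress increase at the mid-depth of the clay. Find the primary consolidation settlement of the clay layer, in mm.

Mid-depth of clay below the footing base: z = 1.1 + 6.2/2 = 4.2 m.
Stress increase at mid-clay by the 2:1 spreading method:
Δσ = qB/(B+z) = 273×4.2/(4.2+4.2) = 136.5 kPa
Final effective stress: σ'_f = 159 + 136.5 = 295.5 kPa.
σ'_f = 295.5 ≤ σ'_p = 341 kPa, so the clay remains overconsolidated and only the recompression index applies:
S_c = C_r·H/(1+e₀)·log₁₀(σ'_f/σ'_0) = 0.063×6.2/2.02×log₁₀(295.5/159)
    = 0.19337 × 0.26916 = 0.05205 m

S_c ≈ 52 mm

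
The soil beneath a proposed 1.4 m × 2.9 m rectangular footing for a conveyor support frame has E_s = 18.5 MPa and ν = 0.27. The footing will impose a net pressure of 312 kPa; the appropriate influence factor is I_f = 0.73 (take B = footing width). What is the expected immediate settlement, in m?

Immediate (elastic) settlement: S_e = q·B·(1−ν²)/E_s · I_f.
E_s = 18.5 MPa = 18500 kPa.
S_e = 312 × 1.4 × (1 − 0.27²) / 18500 × 0.73
    = 312 × 1.4 × 0.9271 / 18500 × 0.73
    = 0.01598 m

S_e ≈ 0.016 m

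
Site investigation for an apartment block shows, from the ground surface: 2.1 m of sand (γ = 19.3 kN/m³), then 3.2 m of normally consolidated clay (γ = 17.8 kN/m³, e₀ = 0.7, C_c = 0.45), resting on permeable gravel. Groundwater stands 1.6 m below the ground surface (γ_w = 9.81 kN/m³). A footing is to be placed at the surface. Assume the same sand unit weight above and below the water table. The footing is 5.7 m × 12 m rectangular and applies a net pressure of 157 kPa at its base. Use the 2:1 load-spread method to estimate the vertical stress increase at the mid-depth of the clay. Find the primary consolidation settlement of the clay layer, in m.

Mid-depth of clay below the ground surface: z = 2.1 + 3.2/2 = 3.7 m.
Total vertical stress at mid-clay: σ_v = 19.3×2.1 + 17.8×1.6 = 69.01 kPa.
Pore pressure: u = 9.81×(3.7 − 1.6) = 20.601 kPa.
Initial effective stress: σ'_0 = σ_v − u = 69.01 − 20.601 = 48.409 kPa.
Stress increase at mid-clay by the 2:1 spreading method:
Δσ = qBL/((B+z)(L+z)) = 157×5.7×12/((5.7+3.7)(12+3.7)) = 72.766 kPa
Final effective stress: σ'_f = σ'_0 + Δσ = 48.409 + 72.766 = 121.18 kPa.
Normally consolidated clay, so the full stress increment lies on the virgin compression line:
S_c = C_c·H/(1+e₀)·log₁₀(σ'_f/σ'_0) = 0.45×3.2/(1+0.7)×log₁₀(121.18/48.409)
    = 0.84706 × 0.3985 = 0.3376 m

S_c ≈ 0.338 m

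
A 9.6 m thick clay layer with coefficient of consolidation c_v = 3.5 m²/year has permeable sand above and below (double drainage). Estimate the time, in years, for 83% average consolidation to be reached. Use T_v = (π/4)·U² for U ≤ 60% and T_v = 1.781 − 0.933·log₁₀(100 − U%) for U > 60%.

Drainage path length: H_d = H/2 = 4.8 m (double drainage).
U > 60%: T_v = 1.781 − 0.933·log₁₀(100 − 83) = 0.63299.
t = T_v·H_d²/c_v = 0.63299×4.8²/3.5 = 4.167 years.

t ≈ 4.17 years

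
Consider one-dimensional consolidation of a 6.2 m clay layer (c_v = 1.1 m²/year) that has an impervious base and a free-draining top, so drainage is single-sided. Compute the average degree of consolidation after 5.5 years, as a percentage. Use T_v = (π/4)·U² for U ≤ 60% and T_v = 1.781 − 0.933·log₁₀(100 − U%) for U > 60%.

U ≈ 44.8 %

Drainage path length: H_d = H = 6.2 m (single drainage).
T_v = c_v·t/H_d² = 1.1×5.5/6.2² = 0.15739.
T_v = 0.15739 corresponds to the U ≤ 60% branch:
U = √(4T_v/π) = 0.4477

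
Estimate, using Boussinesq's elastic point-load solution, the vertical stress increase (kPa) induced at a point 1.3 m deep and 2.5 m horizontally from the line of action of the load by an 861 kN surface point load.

Boussinesq vertical stress below a point load on an elastic half-space:
Δσ_z = 3P/(2πz²) · [1 + (r/z)²]^(−5/2)
r/z = 2.5/1.3 = 1.9231; [1+(r/z)²]^(−5/2) = 0.020901.
Δσ_z = 3×861/(2π×1.3²) × 0.020901 = 243.25 × 0.020901 = 5.084 kPa

Δσ_z ≈ 5.08 kPa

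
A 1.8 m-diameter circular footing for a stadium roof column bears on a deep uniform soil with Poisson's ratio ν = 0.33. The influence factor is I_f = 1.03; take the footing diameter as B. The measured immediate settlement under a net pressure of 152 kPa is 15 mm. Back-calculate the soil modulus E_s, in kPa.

E_s ≈ 16700 kPa

S_e = q·B·(1−ν²)/E_s · I_f  ⇒  E_s = q·B·(1−ν²)·I_f / S_e.
E_s = 152 × 1.8 × 0.8911 × 1.03 / 0.015 = 16740 kPa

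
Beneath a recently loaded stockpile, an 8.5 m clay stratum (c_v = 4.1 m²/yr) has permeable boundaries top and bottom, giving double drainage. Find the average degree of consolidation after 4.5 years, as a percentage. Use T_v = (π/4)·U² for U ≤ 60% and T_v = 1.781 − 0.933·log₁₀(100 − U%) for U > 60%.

Drainage path length: H_d = H/2 = 4.25 m (double drainage).
T_v = c_v·t/H_d² = 4.1×4.5/4.25² = 1.0215.
T_v = 1.0215 corresponds to the U > 60% branch:
U = 1 − 10^((1.781 − T_v)/0.933)/100 = 0.9348

U ≈ 93.5 %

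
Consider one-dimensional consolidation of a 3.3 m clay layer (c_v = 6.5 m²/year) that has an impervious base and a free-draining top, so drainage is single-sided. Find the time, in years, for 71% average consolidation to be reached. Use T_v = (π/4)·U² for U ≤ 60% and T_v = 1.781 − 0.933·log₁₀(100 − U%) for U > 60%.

t ≈ 0.698 years

Drainage path length: H_d = H = 3.3 m (single drainage).
U > 60%: T_v = 1.781 − 0.933·log₁₀(100 − 71) = 0.41658.
t = T_v·H_d²/c_v = 0.41658×3.3²/6.5 = 0.6979 years.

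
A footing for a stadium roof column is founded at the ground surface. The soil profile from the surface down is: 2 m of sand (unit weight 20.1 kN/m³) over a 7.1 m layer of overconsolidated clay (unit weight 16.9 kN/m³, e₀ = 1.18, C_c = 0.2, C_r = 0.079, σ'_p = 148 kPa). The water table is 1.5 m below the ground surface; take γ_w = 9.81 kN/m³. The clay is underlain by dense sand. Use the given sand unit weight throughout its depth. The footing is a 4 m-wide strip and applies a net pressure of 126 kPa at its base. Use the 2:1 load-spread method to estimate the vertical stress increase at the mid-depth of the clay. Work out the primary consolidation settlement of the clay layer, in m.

S_c ≈ 0.0701 m

Mid-depth of clay below the ground surface: z = 2 + 7.1/2 = 5.55 m.
Total vertical stress at mid-clay: σ_v = 20.1×2 + 16.9×3.55 = 100.19 kPa.
Pore pressure: u = 9.81×(5.55 − 1.5) = 39.73 kPa.
Initial effective stress: σ'_0 = σ_v − u = 100.19 − 39.73 = 60.46 kPa.
Stress increase at mid-clay by the 2:1 spreading method:
Δσ = qB/(B+z) = 126×4/(4+5.55) = 52.775 kPa
Final effective stress: σ'_f = 60.46 + 52.775 = 113.23 kPa.
σ'_f = 113.23 ≤ σ'_p = 148 kPa, so the clay remains overconsolidated and only the recompression index applies:
S_c = C_r·H/(1+e₀)·log₁₀(σ'_f/σ'_0) = 0.079×7.1/2.18×log₁₀(113.23/60.46)
    = 0.2573 × 0.27249 = 0.07011 m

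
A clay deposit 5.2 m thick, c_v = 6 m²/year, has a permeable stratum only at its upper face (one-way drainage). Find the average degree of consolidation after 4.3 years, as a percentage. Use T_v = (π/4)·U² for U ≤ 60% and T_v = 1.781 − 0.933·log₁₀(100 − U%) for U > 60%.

U ≈ 92.3 %

Drainage path length: H_d = H = 5.2 m (single drainage).
T_v = c_v·t/H_d² = 6×4.3/5.2² = 0.95414.
T_v = 0.95414 corresponds to the U > 60% branch:
U = 1 − 10^((1.781 − T_v)/0.933)/100 = 0.923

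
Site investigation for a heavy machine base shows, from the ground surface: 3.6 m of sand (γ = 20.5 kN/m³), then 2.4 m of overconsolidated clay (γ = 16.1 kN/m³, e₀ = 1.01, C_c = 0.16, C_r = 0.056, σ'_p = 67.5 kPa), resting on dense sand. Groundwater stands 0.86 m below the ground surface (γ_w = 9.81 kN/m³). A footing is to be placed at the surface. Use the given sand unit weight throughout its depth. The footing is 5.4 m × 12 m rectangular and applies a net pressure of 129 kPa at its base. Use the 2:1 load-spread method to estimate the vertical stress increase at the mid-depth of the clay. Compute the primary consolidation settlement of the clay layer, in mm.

S_c ≈ 41.5 mm

Mid-depth of clay below the ground surface: z = 3.6 + 2.4/2 = 4.8 m.
Total vertical stress at mid-clay: σ_v = 20.5×3.6 + 16.1×1.2 = 93.12 kPa.
Pore pressure: u = 9.81×(4.8 − 0.86) = 38.651 kPa.
Initial effective stress: σ'_0 = σ_v − u = 93.12 − 38.651 = 54.469 kPa.
Stress increase at mid-clay by the 2:1 spreading method:
Δσ = qBL/((B+z)(L+z)) = 129×5.4×12/((5.4+4.8)(12+4.8)) = 48.782 kPa
Final effective stress: σ'_f = 54.469 + 48.782 = 103.25 kPa.
σ'_f = 103.25 > σ'_p = 67.5 kPa, so the stress path crosses the preconsolidation pressure — recompression up to σ'_p, then virgin compression beyond:
S_c = H/(1+e₀)·[C_r·log₁₀(σ'_p/σ'_0) + C_c·log₁₀(σ'_f/σ'_p)]
    = 2.4/2.01 × [0.056×log₁₀(67.5/54.469) + 0.16×log₁₀(103.25/67.5)]
    = 1.194 × [0.0052166 + 0.029534] = 0.04149 m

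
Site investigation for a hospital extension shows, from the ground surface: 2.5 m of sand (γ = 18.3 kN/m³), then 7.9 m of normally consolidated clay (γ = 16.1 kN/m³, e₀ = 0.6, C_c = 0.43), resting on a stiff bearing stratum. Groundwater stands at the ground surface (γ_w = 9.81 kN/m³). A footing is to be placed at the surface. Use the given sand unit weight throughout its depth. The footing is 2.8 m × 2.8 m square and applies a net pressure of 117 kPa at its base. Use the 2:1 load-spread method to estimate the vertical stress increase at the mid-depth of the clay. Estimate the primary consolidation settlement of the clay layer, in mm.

Mid-depth of clay below the ground surface: z = 2.5 + 7.9/2 = 6.45 m.
Total vertical stress at mid-clay: σ_v = 18.3×2.5 + 16.1×3.95 = 109.34 kPa.
Pore pressure: u = 9.81×(6.45 − 0) = 63.275 kPa.
Initial effective stress: σ'_0 = σ_v − u = 109.34 − 63.275 = 46.065 kPa.
Stress increase at mid-clay by the 2:1 spreading method:
Δσ = qBL/((B+z)(L+z)) = 117×2.8×2.8/((2.8+6.45)(2.8+6.45)) = 10.721 kPa
Final effective stress: σ'_f = σ'_0 + Δσ = 46.065 + 10.721 = 56.786 kPa.
Normally consolidated clay, so the full stress increment lies on the virgin compression line:
S_c = C_c·H/(1+e₀)·log₁₀(σ'_f/σ'_0) = 0.43×7.9/(1+0.6)×log₁₀(56.786/46.065)
    = 2.1231 × 0.09087 = 0.1929 m

S_c ≈ 193 mm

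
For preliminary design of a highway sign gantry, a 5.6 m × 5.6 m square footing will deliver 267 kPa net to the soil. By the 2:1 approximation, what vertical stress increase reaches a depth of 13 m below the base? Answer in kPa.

Δσ_z ≈ 24.2 kPa

By the 2:1 method the load spreads at 1 horizontal : 2 vertical, so at depth z the loaded area has grown by z in each plan dimension:
Δσ = qBL/((B+z)(L+z)) = 267×5.6×5.6/((5.6+13)(5.6+13)) = 24.203 kPa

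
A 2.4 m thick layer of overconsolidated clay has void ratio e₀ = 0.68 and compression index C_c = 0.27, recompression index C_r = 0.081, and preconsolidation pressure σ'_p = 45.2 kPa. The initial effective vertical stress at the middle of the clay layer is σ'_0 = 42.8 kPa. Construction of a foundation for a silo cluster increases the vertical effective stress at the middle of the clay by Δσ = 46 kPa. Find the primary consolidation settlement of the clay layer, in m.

S_c ≈ 0.116 m

Final effective stress: σ'_f = 42.8 + 46 = 88.8 kPa.
σ'_f = 88.8 > σ'_p = 45.2 kPa, so the stress path crosses the preconsolidation pressure — recompression up to σ'_p, then virgin compression beyond:
S_c = H/(1+e₀)·[C_r·log₁₀(σ'_p/σ'_0) + C_c·log₁₀(σ'_f/σ'_p)]
    = 2.4/1.68 × [0.081×log₁₀(45.2/42.8) + 0.27×log₁₀(88.8/45.2)]
    = 1.4286 × [0.0019193 + 0.079184] = 0.1159 m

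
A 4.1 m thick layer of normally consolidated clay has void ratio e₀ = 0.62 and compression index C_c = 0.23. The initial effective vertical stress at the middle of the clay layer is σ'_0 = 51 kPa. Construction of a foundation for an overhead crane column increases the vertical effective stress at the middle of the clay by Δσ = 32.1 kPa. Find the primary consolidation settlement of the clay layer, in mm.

S_c ≈ 123 mm

Final effective stress: σ'_f = σ'_0 + Δσ = 51 + 32.1 = 83.1 kPa.
Normally consolidated clay, so the full stress increment lies on the virgin compression line:
S_c = C_c·H/(1+e₀)·log₁₀(σ'_f/σ'_0) = 0.23×4.1/(1+0.62)×log₁₀(83.1/51)
    = 0.5821 × 0.21203 = 0.1234 m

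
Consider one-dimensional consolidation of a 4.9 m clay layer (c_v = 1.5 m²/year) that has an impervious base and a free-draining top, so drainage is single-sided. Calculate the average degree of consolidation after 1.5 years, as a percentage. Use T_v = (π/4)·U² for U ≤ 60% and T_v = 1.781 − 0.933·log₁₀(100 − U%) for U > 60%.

U ≈ 34.5 %

Drainage path length: H_d = H = 4.9 m (single drainage).
T_v = c_v·t/H_d² = 1.5×1.5/4.9² = 0.093711.
T_v = 0.093711 corresponds to the U ≤ 60% branch:
U = √(4T_v/π) = 0.3454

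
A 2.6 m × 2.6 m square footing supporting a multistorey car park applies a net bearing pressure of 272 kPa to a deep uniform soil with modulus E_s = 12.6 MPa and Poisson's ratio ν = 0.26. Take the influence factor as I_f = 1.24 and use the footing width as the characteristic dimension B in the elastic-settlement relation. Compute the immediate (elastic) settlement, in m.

Immediate (elastic) settlement: S_e = q·B·(1−ν²)/E_s · I_f.
E_s = 12.6 MPa = 12600 kPa.
S_e = 272 × 2.6 × (1 − 0.26²) / 12600 × 1.24
    = 272 × 2.6 × 0.9324 / 12600 × 1.24
    = 0.06489 m

S_e ≈ 0.0649 m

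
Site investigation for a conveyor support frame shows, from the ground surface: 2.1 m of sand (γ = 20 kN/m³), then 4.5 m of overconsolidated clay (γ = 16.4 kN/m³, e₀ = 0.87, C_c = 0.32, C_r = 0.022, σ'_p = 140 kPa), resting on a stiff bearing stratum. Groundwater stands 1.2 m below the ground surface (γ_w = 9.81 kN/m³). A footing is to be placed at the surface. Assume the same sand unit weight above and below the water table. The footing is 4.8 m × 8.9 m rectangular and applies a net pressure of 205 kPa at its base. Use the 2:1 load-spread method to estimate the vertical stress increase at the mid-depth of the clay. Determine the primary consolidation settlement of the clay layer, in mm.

S_c ≈ 21.1 mm

Mid-depth of clay below the ground surface: z = 2.1 + 4.5/2 = 4.35 m.
Total vertical stress at mid-clay: σ_v = 20×2.1 + 16.4×2.25 = 78.9 kPa.
Pore pressure: u = 9.81×(4.35 − 1.2) = 30.902 kPa.
Initial effective stress: σ'_0 = σ_v − u = 78.9 − 30.902 = 47.998 kPa.
Stress increase at mid-clay by the 2:1 spreading method:
Δσ = qBL/((B+z)(L+z)) = 205×4.8×8.9/((4.8+4.35)(8.9+4.35)) = 72.235 kPa
Final effective stress: σ'_f = 47.998 + 72.235 = 120.23 kPa.
σ'_f = 120.23 ≤ σ'_p = 140 kPa, so the clay remains overconsolidated and only the recompression index applies:
S_c = C_r·H/(1+e₀)·log₁₀(σ'_f/σ'_0) = 0.022×4.5/1.87×log₁₀(120.23/47.998)
    = 0.052941 × 0.39879 = 0.02111 m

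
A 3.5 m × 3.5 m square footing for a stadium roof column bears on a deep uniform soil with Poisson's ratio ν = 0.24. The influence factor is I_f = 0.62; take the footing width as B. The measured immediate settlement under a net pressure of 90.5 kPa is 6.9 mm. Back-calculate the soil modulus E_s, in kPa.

E_s ≈ 26800 kPa

S_e = q·B·(1−ν²)/E_s · I_f  ⇒  E_s = q·B·(1−ν²)·I_f / S_e.
E_s = 90.5 × 3.5 × 0.9424 × 0.62 / 0.0069 = 26820 kPa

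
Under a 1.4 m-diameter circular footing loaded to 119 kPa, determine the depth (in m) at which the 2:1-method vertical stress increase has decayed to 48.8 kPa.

z ≈ 0.786 m

2:1 spreading — at depth z the loaded area has grown by z in each plan dimension:
qD²/(D+z)² = Δσ_z ⇒ z = D(√(q/Δσ_z) − 1) = 1.4×(√(119/48.8) − 1) = 0.7862 m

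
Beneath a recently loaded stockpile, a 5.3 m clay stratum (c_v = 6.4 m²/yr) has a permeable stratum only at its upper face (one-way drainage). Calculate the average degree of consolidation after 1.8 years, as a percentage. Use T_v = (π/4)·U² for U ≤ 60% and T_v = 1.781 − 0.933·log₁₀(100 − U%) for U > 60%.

Drainage path length: H_d = H = 5.3 m (single drainage).
T_v = c_v·t/H_d² = 6.4×1.8/5.3² = 0.41011.
T_v = 0.41011 corresponds to the U > 60% branch:
U = 1 − 10^((1.781 − T_v)/0.933)/100 = 0.7053

U ≈ 70.5 %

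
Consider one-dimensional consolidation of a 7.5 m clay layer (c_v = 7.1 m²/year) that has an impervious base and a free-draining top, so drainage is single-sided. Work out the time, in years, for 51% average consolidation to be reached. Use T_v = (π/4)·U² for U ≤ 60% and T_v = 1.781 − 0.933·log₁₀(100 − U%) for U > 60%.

t ≈ 1.62 years

Drainage path length: H_d = H = 7.5 m (single drainage).
U ≤ 60%: T_v = (π/4)·U² = (π/4)×0.51² = 0.20428.
t = T_v·H_d²/c_v = 0.20428×7.5²/7.1 = 1.618 years.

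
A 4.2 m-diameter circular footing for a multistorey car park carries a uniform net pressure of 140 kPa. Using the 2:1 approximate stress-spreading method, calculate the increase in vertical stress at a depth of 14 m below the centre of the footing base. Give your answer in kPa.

Δσ_z ≈ 7.46 kPa

By the 2:1 method the load spreads at 1 horizontal : 2 vertical, so at depth z the loaded area has grown by z in each plan dimension:
Δσ ≈ qD²/(D+z)² = 140×4.2²/(4.2+14)² = 7.4556 kPa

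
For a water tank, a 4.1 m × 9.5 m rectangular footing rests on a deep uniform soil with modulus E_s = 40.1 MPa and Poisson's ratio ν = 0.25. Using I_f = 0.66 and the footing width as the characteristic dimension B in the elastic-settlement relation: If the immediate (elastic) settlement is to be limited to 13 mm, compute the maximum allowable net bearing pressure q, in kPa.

E_s = 40.1 MPa = 40100 kPa.
S_e = q·B·(1−ν²)/E_s · I_f  ⇒  q = S_e·E_s / (B·(1−ν²)·I_f).
q = 0.013 × 40100 / (4.1 × 0.9375 × 0.66) = 205.5 kPa

q ≈ 205 kPa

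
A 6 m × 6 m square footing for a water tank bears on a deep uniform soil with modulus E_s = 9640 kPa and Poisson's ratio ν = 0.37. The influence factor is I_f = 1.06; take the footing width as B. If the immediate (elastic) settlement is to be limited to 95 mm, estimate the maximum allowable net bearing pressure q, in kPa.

S_e = q·B·(1−ν²)/E_s · I_f  ⇒  q = S_e·E_s / (B·(1−ν²)·I_f).
q = 0.095 × 9640 / (6 × 0.8631 × 1.06) = 166.8 kPa

q ≈ 167 kPa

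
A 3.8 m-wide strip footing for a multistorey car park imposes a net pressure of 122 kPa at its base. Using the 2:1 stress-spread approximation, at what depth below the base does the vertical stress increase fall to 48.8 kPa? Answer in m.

z ≈ 5.7 m

2:1 spreading — at depth z the loaded area has grown by z in each plan dimension:
qB/(B+z) = Δσ_z ⇒ z = qB/Δσ_z − B = 122×3.8/48.8 − 3.8 = 5.7 m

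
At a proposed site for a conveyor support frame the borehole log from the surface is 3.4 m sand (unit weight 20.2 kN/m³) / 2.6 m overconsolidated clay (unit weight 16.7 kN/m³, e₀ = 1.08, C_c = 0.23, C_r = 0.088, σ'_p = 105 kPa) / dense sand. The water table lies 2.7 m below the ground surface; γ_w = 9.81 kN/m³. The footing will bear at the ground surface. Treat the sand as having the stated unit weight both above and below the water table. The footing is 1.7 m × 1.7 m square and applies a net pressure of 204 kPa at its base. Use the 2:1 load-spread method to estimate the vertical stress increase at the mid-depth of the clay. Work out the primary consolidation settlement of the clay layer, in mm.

S_c ≈ 8.84 mm

Mid-depth of clay below the ground surface: z = 3.4 + 2.6/2 = 4.7 m.
Total vertical stress at mid-clay: σ_v = 20.2×3.4 + 16.7×1.3 = 90.39 kPa.
Pore pressure: u = 9.81×(4.7 − 2.7) = 19.62 kPa.
Initial effective stress: σ'_0 = σ_v − u = 90.39 − 19.62 = 70.77 kPa.
Stress increase at mid-clay by the 2:1 spreading method:
Δσ = qBL/((B+z)(L+z)) = 204×1.7×1.7/((1.7+4.7)(1.7+4.7)) = 14.394 kPa
Final effective stress: σ'_f = 70.77 + 14.394 = 85.164 kPa.
σ'_f = 85.164 ≤ σ'_p = 105 kPa, so the clay remains overconsolidated and only the recompression index applies:
S_c = C_r·H/(1+e₀)·log₁₀(σ'_f/σ'_0) = 0.088×2.6/2.08×log₁₀(85.164/70.77)
    = 0.11 × 0.080407 = 0.008845 m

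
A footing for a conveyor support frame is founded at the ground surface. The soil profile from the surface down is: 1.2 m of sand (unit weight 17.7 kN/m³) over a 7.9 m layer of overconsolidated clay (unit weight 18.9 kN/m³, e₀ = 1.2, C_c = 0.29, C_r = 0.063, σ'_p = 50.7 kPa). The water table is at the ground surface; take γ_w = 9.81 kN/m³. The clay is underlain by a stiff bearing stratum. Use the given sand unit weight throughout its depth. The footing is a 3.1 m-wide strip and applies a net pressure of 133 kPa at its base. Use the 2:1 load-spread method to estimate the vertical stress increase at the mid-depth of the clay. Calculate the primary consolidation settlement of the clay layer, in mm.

S_c ≈ 297 mm

Mid-depth of clay below the ground surface: z = 1.2 + 7.9/2 = 5.15 m.
Total vertical stress at mid-clay: σ_v = 17.7×1.2 + 18.9×3.95 = 95.895 kPa.
Pore pressure: u = 9.81×(5.15 − 0) = 50.522 kPa.
Initial effective stress: σ'_0 = σ_v − u = 95.895 − 50.522 = 45.373 kPa.
Stress increase at mid-clay by the 2:1 spreading method:
Δσ = qB/(B+z) = 133×3.1/(3.1+5.15) = 49.976 kPa
Final effective stress: σ'_f = 45.373 + 49.976 = 95.349 kPa.
σ'_f = 95.349 > σ'_p = 50.7 kPa, so the stress path crosses the preconsolidation pressure — recompression up to σ'_p, then virgin compression beyond:
S_c = H/(1+e₀)·[C_r·log₁₀(σ'_p/σ'_0) + C_c·log₁₀(σ'_f/σ'_p)]
    = 7.9/2.2 × [0.063×log₁₀(50.7/45.373) + 0.29×log₁₀(95.349/50.7)]
    = 3.5909 × [0.0030373 + 0.079549] = 0.2966 m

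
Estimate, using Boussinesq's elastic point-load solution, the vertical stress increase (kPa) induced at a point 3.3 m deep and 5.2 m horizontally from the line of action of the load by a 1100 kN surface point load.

Δσ_z ≈ 2.13 kPa

Boussinesq vertical stress below a point load on an elastic half-space:
Δσ_z = 3P/(2πz²) · [1 + (r/z)²]^(−5/2)
r/z = 5.2/3.3 = 1.5758; [1+(r/z)²]^(−5/2) = 0.044168.
Δσ_z = 3×1100/(2π×3.3²) × 0.044168 = 48.229 × 0.044168 = 2.13 kPa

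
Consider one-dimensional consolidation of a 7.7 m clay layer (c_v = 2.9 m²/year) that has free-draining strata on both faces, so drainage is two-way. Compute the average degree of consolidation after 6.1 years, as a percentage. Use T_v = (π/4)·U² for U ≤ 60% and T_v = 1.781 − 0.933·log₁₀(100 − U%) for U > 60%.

U ≈ 95.7 %

Drainage path length: H_d = H/2 = 3.85 m (double drainage).
T_v = c_v·t/H_d² = 2.9×6.1/3.85² = 1.1935.
T_v = 1.1935 corresponds to the U > 60% branch:
U = 1 − 10^((1.781 − T_v)/0.933)/100 = 0.9574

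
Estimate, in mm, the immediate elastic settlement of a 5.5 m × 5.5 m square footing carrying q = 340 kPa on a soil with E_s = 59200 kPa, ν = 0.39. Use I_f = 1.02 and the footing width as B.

Immediate (elastic) settlement: S_e = q·B·(1−ν²)/E_s · I_f.
S_e = 340 × 5.5 × (1 − 0.39²) / 59200 × 1.02
    = 340 × 5.5 × 0.8479 / 59200 × 1.02
    = 0.02732 m = 27.32 mm

S_e ≈ 27.3 mm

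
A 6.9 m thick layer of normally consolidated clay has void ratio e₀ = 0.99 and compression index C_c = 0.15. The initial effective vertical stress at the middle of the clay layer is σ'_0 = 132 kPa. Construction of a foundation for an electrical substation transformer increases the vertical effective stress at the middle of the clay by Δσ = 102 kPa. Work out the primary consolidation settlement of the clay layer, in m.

S_c ≈ 0.129 m

Final effective stress: σ'_f = σ'_0 + Δσ = 132 + 102 = 234 kPa.
Normally consolidated clay, so the full stress increment lies on the virgin compression line:
S_c = C_c·H/(1+e₀)·log₁₀(σ'_f/σ'_0) = 0.15×6.9/(1+0.99)×log₁₀(234/132)
    = 0.5201 × 0.24864 = 0.1293 m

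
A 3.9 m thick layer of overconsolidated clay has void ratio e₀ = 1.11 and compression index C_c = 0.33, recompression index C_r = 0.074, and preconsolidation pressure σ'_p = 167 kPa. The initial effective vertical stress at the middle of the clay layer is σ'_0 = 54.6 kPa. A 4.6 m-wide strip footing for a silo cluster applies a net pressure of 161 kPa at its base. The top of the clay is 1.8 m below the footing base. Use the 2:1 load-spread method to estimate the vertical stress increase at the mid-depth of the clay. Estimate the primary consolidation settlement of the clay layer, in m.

Mid-depth of clay below the footing base: z = 1.8 + 3.9/2 = 3.75 m.
Stress increase at mid-clay by the 2:1 spreading method:
Δσ = qB/(B+z) = 161×4.6/(4.6+3.75) = 88.695 kPa
Final effective stress: σ'_f = 54.6 + 88.695 = 143.29 kPa.
σ'_f = 143.29 ≤ σ'_p = 167 kPa, so the clay remains overconsolidated and only the recompression index applies:
S_c = C_r·H/(1+e₀)·log₁₀(σ'_f/σ'_0) = 0.074×3.9/2.11×log₁₀(143.29/54.6)
    = 0.13677 × 0.41902 = 0.05731 m

S_c ≈ 0.0573 m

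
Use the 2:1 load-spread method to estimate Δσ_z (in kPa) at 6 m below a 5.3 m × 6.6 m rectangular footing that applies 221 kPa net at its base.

Δσ_z ≈ 54.3 kPa

By the 2:1 method the load spreads at 1 horizontal : 2 vertical, so at depth z the loaded area has grown by z in each plan dimension:
Δσ = qBL/((B+z)(L+z)) = 221×5.3×6.6/((5.3+6)(6.6+6)) = 54.295 kPa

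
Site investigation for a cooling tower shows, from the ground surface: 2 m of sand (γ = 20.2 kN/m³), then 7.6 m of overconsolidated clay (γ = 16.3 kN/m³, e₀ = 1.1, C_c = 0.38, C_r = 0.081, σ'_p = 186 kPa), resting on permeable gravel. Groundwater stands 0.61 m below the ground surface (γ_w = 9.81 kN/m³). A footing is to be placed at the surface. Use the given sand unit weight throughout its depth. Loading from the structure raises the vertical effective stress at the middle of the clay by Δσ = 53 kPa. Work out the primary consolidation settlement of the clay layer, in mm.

Mid-depth of clay below the ground surface: z = 2 + 7.6/2 = 5.8 m.
Total vertical stress at mid-clay: σ_v = 20.2×2 + 16.3×3.8 = 102.34 kPa.
Pore pressure: u = 9.81×(5.8 − 0.61) = 50.914 kPa.
Initial effective stress: σ'_0 = σ_v − u = 102.34 − 50.914 = 51.426 kPa.
Final effective stress: σ'_f = 51.426 + 53 = 104.43 kPa.
σ'_f = 104.43 ≤ σ'_p = 186 kPa, so the clay remains overconsolidated and only the recompression index applies:
S_c = C_r·H/(1+e₀)·log₁₀(σ'_f/σ'_0) = 0.081×7.6/2.1×log₁₀(104.43/51.426)
    = 0.29314 × 0.30764 = 0.09018 m

S_c ≈ 90.2 mm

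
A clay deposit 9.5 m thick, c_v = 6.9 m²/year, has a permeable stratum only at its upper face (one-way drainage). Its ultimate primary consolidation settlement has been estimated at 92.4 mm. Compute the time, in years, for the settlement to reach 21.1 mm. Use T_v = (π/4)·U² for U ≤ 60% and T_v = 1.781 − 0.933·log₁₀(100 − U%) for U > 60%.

Drainage path length: H_d = H = 9.5 m (single drainage).
U = S(t)/S_ult = 21.1/92.4 = 0.2284.
U ≤ 60%: T_v = (π/4)·U² = (π/4)×0.22835² = 0.040955.
t = T_v·H_d²/c_v = 0.040955×9.5²/6.9 = 0.5357 years.

t ≈ 0.536 years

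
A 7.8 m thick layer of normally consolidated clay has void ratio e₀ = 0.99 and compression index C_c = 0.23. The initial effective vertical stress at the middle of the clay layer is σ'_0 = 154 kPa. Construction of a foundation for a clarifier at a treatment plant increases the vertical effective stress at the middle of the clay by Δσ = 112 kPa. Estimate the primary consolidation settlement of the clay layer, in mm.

S_c ≈ 214 mm

Final effective stress: σ'_f = σ'_0 + Δσ = 154 + 112 = 266 kPa.
Normally consolidated clay, so the full stress increment lies on the virgin compression line:
S_c = C_c·H/(1+e₀)·log₁₀(σ'_f/σ'_0) = 0.23×7.8/(1+0.99)×log₁₀(266/154)
    = 0.90151 × 0.23736 = 0.214 m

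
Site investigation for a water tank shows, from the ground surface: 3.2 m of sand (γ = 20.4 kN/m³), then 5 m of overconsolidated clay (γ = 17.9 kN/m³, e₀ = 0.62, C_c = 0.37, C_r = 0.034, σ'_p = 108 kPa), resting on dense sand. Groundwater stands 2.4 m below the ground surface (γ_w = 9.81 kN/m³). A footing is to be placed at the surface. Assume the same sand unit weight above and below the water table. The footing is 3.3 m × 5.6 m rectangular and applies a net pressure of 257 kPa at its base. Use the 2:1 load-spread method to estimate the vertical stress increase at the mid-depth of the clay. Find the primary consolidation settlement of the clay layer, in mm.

S_c ≈ 85 mm

Mid-depth of clay below the ground surface: z = 3.2 + 5/2 = 5.7 m.
Total vertical stress at mid-clay: σ_v = 20.4×3.2 + 17.9×2.5 = 110.03 kPa.
Pore pressure: u = 9.81×(5.7 − 2.4) = 32.373 kPa.
Initial effective stress: σ'_0 = σ_v − u = 110.03 − 32.373 = 77.657 kPa.
Stress increase at mid-clay by the 2:1 spreading method:
Δσ = qBL/((B+z)(L+z)) = 257×3.3×5.6/((3.3+5.7)(5.6+5.7)) = 46.7 kPa
Final effective stress: σ'_f = 77.657 + 46.7 = 124.36 kPa.
σ'_f = 124.36 > σ'_p = 108 kPa, so the stress path crosses the preconsolidation pressure — recompression up to σ'_p, then virgin compression beyond:
S_c = H/(1+e₀)·[C_r·log₁₀(σ'_p/σ'_0) + C_c·log₁₀(σ'_f/σ'_p)]
    = 5/1.62 × [0.034×log₁₀(108/77.657) + 0.37×log₁₀(124.36/108)]
    = 3.0864 × [0.0048703 + 0.022665] = 0.08498 m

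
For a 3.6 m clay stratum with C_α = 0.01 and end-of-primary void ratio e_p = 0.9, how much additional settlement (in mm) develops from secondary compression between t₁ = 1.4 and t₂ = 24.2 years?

S_s ≈ 23.5 mm

Secondary compression: S_s = C_α·H/(1+e_p)·log₁₀(t₂/t₁)
S_s = 0.01×3.6/(1+0.9)×log₁₀(24.2/1.4)
    = 0.01895 × 1.238 = 0.02345 m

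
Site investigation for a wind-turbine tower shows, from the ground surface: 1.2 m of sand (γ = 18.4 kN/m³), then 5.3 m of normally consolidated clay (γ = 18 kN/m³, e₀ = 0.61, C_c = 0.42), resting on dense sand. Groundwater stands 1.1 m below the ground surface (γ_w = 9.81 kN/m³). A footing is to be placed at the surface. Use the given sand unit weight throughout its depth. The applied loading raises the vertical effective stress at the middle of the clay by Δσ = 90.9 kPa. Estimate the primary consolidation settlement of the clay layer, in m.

Mid-depth of clay below the ground surface: z = 1.2 + 5.3/2 = 3.85 m.
Total vertical stress at mid-clay: σ_v = 18.4×1.2 + 18×2.65 = 69.78 kPa.
Pore pressure: u = 9.81×(3.85 − 1.1) = 26.978 kPa.
Initial effective stress: σ'_0 = σ_v − u = 69.78 − 26.978 = 42.802 kPa.
Final effective stress: σ'_f = σ'_0 + Δσ = 42.802 + 90.9 = 133.7 kPa.
Normally consolidated clay, so the full stress increment lies on the virgin compression line:
S_c = C_c·H/(1+e₀)·log₁₀(σ'_f/σ'_0) = 0.42×5.3/(1+0.61)×log₁₀(133.7/42.802)
    = 1.3826 × 0.49467 = 0.6839 m

S_c ≈ 0.684 m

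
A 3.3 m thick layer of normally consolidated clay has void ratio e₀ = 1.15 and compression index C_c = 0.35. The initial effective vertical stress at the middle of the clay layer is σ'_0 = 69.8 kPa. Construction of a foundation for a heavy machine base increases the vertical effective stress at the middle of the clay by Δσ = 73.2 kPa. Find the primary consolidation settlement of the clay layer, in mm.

Final effective stress: σ'_f = σ'_0 + Δσ = 69.8 + 73.2 = 143 kPa.
Normally consolidated clay, so the full stress increment lies on the virgin compression line:
S_c = C_c·H/(1+e₀)·log₁₀(σ'_f/σ'_0) = 0.35×3.3/(1+1.15)×log₁₀(143/69.8)
    = 0.53721 × 0.31148 = 0.1673 m

S_c ≈ 167 mm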